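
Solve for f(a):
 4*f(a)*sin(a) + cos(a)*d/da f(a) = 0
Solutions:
 f(a) = C1*cos(a)^4


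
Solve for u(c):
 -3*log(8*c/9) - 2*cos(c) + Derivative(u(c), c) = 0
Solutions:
 u(c) = C1 + 3*c*log(c) - 6*c*log(3) - 3*c + 9*c*log(2) + 2*sin(c)


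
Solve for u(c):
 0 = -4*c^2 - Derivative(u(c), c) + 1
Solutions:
 u(c) = C1 - 4*c^3/3 + c


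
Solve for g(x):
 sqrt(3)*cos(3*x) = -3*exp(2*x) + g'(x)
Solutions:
 g(x) = C1 + 3*exp(2*x)/2 + sqrt(3)*sin(3*x)/3


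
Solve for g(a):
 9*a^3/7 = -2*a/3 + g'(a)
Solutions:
 g(a) = C1 + 9*a^4/28 + a^2/3


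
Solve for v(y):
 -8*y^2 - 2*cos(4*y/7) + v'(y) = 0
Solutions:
 v(y) = C1 + 8*y^3/3 + 7*sin(4*y/7)/2


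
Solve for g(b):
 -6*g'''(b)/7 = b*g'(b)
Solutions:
 g(b) = C1 + Integral(C2*airyai(-6^(2/3)*7^(1/3)*b/6) + C3*airybi(-6^(2/3)*7^(1/3)*b/6), b)


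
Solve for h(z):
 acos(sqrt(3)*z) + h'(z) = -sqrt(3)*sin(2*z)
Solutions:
 h(z) = C1 - z*acos(sqrt(3)*z) + sqrt(3)*sqrt(1 - 3*z^2)/3 + sqrt(3)*cos(2*z)/2


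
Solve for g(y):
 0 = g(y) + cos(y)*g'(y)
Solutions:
 g(y) = C1*sqrt(sin(y) - 1)/sqrt(sin(y) + 1)


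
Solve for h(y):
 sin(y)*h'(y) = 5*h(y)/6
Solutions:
 h(y) = C1*(cos(y) - 1)^(5/12)/(cos(y) + 1)^(5/12)


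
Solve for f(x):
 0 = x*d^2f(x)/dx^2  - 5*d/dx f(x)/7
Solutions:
 f(x) = C1 + C2*x^(12/7)


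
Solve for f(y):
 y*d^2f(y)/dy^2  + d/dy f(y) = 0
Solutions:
 f(y) = C1 + C2*log(y)


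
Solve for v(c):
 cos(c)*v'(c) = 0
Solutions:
 v(c) = C1


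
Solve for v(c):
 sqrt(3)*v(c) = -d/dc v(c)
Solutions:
 v(c) = C1*exp(-sqrt(3)*c)


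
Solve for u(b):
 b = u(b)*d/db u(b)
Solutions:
 u(b) = -sqrt(C1 + b^2)
 u(b) = sqrt(C1 + b^2)


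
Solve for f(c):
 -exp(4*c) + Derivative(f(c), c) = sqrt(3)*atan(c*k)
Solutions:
 f(c) = C1 + sqrt(3)*Piecewise((c*atan(c*k) - log(c^2*k^2 + 1)/(2*k), Ne(k, 0)), (0, True)) + exp(4*c)/4


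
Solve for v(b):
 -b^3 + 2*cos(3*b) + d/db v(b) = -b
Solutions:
 v(b) = C1 + b^4/4 - b^2/2 - 2*sin(3*b)/3


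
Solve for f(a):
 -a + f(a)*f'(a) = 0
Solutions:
 f(a) = -sqrt(C1 + a^2)
 f(a) = sqrt(C1 + a^2)


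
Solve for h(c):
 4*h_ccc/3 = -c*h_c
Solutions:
 h(c) = C1 + Integral(C2*airyai(-6^(1/3)*c/2) + C3*airybi(-6^(1/3)*c/2), c)


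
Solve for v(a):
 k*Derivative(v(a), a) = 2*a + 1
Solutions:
 v(a) = C1 + a^2/k + a/k


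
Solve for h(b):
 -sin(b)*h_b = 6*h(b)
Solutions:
 h(b) = C1*(cos(b)^3 + 3*cos(b)^2 + 3*cos(b) + 1)/(cos(b)^3 - 3*cos(b)^2 + 3*cos(b) - 1)


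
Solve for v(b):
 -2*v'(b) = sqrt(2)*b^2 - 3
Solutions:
 v(b) = C1 - sqrt(2)*b^3/6 + 3*b/2


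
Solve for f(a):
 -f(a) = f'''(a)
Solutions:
 f(a) = C3*exp(-a) + (C1*sin(sqrt(3)*a/2) + C2*cos(sqrt(3)*a/2))*exp(a/2)


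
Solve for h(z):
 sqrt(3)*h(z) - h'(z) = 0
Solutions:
 h(z) = C1*exp(sqrt(3)*z)


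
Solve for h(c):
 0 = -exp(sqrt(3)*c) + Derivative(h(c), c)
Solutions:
 h(c) = C1 + sqrt(3)*exp(sqrt(3)*c)/3


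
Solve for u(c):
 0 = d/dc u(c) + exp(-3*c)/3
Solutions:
 u(c) = C1 + exp(-3*c)/9


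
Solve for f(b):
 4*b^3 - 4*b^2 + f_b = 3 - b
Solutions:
 f(b) = C1 - b^4 + 4*b^3/3 - b^2/2 + 3*b


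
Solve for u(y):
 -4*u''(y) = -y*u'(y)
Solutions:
 u(y) = C1 + C2*erfi(sqrt(2)*y/4)


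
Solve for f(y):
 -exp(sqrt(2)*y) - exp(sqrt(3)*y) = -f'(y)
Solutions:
 f(y) = C1 + sqrt(2)*exp(sqrt(2)*y)/2 + sqrt(3)*exp(sqrt(3)*y)/3


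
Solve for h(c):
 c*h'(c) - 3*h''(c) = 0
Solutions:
 h(c) = C1 + C2*erfi(sqrt(6)*c/6)


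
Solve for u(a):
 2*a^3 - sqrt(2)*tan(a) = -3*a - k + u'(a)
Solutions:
 u(a) = C1 + a^4/2 + 3*a^2/2 + a*k + sqrt(2)*log(cos(a))


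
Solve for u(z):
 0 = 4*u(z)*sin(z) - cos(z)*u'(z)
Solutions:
 u(z) = C1/cos(z)^4


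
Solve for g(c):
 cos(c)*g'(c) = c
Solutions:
 g(c) = C1 + Integral(c/cos(c), c)


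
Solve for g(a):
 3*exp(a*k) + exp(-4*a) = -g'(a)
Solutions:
 g(a) = C1 + exp(-4*a)/4 - 3*exp(a*k)/k


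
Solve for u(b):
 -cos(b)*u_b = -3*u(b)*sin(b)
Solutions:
 u(b) = C1/cos(b)^3


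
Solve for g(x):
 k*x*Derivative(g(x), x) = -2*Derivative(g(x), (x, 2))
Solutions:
 g(x) = Piecewise((-sqrt(pi)*C1*erf(sqrt(k)*x/2)/sqrt(k) - C2, (k > 0) | (k < 0)), (-C1*x - C2, True))


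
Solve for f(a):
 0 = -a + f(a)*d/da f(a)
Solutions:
 f(a) = -sqrt(C1 + a^2)
 f(a) = sqrt(C1 + a^2)


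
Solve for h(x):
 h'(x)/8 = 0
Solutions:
 h(x) = C1


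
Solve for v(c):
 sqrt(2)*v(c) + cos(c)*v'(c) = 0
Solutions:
 v(c) = C1*(sin(c) - 1)^(sqrt(2)/2)/(sin(c) + 1)^(sqrt(2)/2)


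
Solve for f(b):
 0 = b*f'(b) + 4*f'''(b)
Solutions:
 f(b) = C1 + Integral(C2*airyai(-2^(1/3)*b/2) + C3*airybi(-2^(1/3)*b/2), b)


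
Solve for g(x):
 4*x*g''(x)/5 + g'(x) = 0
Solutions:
 g(x) = C1 + C2/x^(1/4)


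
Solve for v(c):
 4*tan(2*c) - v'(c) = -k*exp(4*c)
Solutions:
 v(c) = C1 + k*exp(4*c)/4 - 2*log(cos(2*c))


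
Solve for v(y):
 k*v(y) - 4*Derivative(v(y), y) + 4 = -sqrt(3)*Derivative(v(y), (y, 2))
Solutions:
 v(y) = C1*exp(sqrt(3)*y*(2 - sqrt(-sqrt(3)*k + 4))/3) + C2*exp(sqrt(3)*y*(sqrt(-sqrt(3)*k + 4) + 2)/3) - 4/k


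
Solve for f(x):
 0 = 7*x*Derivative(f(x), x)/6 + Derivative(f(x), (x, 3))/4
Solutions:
 f(x) = C1 + Integral(C2*airyai(-14^(1/3)*3^(2/3)*x/3) + C3*airybi(-14^(1/3)*3^(2/3)*x/3), x)


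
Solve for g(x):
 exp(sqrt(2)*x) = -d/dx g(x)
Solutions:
 g(x) = C1 - sqrt(2)*exp(sqrt(2)*x)/2


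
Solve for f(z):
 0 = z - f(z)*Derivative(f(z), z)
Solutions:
 f(z) = -sqrt(C1 + z^2)
 f(z) = sqrt(C1 + z^2)


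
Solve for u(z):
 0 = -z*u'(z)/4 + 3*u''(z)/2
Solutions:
 u(z) = C1 + C2*erfi(sqrt(3)*z/6)


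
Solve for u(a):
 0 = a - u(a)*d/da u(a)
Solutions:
 u(a) = -sqrt(C1 + a^2)
 u(a) = sqrt(C1 + a^2)


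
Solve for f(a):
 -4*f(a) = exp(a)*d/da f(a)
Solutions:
 f(a) = C1*exp(4*exp(-a))


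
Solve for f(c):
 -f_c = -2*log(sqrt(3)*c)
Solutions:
 f(c) = C1 + 2*c*log(c) - 2*c + c*log(3)


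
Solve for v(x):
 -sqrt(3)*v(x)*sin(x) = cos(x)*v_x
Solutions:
 v(x) = C1*cos(x)^(sqrt(3))


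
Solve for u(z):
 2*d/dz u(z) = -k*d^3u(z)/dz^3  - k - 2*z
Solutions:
 u(z) = C1 + C2*exp(-sqrt(2)*z*sqrt(-1/k)) + C3*exp(sqrt(2)*z*sqrt(-1/k)) - k*z/2 - z^2/2


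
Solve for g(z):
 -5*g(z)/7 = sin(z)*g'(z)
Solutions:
 g(z) = C1*(cos(z) + 1)^(5/14)/(cos(z) - 1)^(5/14)


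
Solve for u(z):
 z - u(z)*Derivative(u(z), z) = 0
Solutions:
 u(z) = -sqrt(C1 + z^2)
 u(z) = sqrt(C1 + z^2)


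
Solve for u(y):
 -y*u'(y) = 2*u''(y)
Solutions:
 u(y) = C1 + C2*erf(y/2)


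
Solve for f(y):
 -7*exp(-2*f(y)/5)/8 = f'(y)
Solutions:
 f(y) = 5*log(-sqrt(C1 - 7*y)) - 5*log(10) + 5*log(5)/2
 f(y) = 5*log(C1 - 7*y)/2 - 5*log(10) + 5*log(5)/2


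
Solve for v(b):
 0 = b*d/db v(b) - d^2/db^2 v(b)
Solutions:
 v(b) = C1 + C2*erfi(sqrt(2)*b/2)


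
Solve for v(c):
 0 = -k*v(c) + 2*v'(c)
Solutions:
 v(c) = C1*exp(c*k/2)


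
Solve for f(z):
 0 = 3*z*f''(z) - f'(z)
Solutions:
 f(z) = C1 + C2*z^(4/3)


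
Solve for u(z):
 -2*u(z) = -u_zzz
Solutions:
 u(z) = C3*exp(2^(1/3)*z) + (C1*sin(2^(1/3)*sqrt(3)*z/2) + C2*cos(2^(1/3)*sqrt(3)*z/2))*exp(-2^(1/3)*z/2)


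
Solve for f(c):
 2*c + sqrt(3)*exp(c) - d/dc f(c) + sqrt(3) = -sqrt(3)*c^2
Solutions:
 f(c) = C1 + sqrt(3)*c^3/3 + c^2 + sqrt(3)*c + sqrt(3)*exp(c)


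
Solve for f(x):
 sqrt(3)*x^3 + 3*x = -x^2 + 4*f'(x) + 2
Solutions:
 f(x) = C1 + sqrt(3)*x^4/16 + x^3/12 + 3*x^2/8 - x/2


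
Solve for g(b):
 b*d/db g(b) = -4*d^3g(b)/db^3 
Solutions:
 g(b) = C1 + Integral(C2*airyai(-2^(1/3)*b/2) + C3*airybi(-2^(1/3)*b/2), b)


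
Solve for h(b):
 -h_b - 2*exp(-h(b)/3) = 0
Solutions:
 h(b) = 3*log(C1 - 2*b/3)


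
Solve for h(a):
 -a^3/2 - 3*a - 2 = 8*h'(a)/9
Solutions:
 h(a) = C1 - 9*a^4/64 - 27*a^2/16 - 9*a/4


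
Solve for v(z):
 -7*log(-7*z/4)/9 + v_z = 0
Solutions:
 v(z) = C1 + 7*z*log(-z)/9 + 7*z*(-2*log(2) - 1 + log(7))/9


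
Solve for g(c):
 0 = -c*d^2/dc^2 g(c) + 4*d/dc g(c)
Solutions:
 g(c) = C1 + C2*c^5


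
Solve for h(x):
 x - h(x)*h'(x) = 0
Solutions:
 h(x) = -sqrt(C1 + x^2)
 h(x) = sqrt(C1 + x^2)


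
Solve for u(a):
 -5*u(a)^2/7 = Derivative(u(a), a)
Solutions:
 u(a) = 7/(C1 + 5*a)


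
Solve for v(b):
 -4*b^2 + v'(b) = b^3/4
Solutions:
 v(b) = C1 + b^4/16 + 4*b^3/3


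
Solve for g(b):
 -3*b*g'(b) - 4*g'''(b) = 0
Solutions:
 g(b) = C1 + Integral(C2*airyai(-6^(1/3)*b/2) + C3*airybi(-6^(1/3)*b/2), b)


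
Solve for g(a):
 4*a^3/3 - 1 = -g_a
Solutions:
 g(a) = C1 - a^4/3 + a


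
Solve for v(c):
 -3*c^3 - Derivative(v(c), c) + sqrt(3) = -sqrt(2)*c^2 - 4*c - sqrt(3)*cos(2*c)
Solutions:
 v(c) = C1 - 3*c^4/4 + sqrt(2)*c^3/3 + 2*c^2 + sqrt(3)*(c + sin(c)*cos(c))


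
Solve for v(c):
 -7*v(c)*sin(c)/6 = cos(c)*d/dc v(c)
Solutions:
 v(c) = C1*cos(c)^(7/6)


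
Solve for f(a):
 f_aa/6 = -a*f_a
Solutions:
 f(a) = C1 + C2*erf(sqrt(3)*a)


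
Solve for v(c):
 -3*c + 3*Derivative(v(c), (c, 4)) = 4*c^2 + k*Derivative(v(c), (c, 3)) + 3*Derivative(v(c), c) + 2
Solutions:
 v(c) = C1 + C2*exp(c*(-2*2^(1/3)*k^2/(-2*k^3 + sqrt(-4*k^6 + (2*k^3 + 729)^2) - 729)^(1/3) + 2*k - 2^(2/3)*(-2*k^3 + sqrt(-4*k^6 + (2*k^3 + 729)^2) - 729)^(1/3))/18) + C3*exp(c*(-8*2^(1/3)*k^2/((-1 + sqrt(3)*I)*(-2*k^3 + sqrt(-4*k^6 + (2*k^3 + 729)^2) - 729)^(1/3)) + 4*k + 2^(2/3)*(-2*k^3 + sqrt(-4*k^6 + (2*k^3 + 729)^2) - 729)^(1/3) - 2^(2/3)*sqrt(3)*I*(-2*k^3 + sqrt(-4*k^6 + (2*k^3 + 729)^2) - 729)^(1/3))/36) + C4*exp(c*(8*2^(1/3)*k^2/((1 + sqrt(3)*I)*(-2*k^3 + sqrt(-4*k^6 + (2*k^3 + 729)^2) - 729)^(1/3)) + 4*k + 2^(2/3)*(-2*k^3 + sqrt(-4*k^6 + (2*k^3 + 729)^2) - 729)^(1/3) + 2^(2/3)*sqrt(3)*I*(-2*k^3 + sqrt(-4*k^6 + (2*k^3 + 729)^2) - 729)^(1/3))/36) - 4*c^3/9 - c^2/2 + 8*c*k/9 - 2*c/3


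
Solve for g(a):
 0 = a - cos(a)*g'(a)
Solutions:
 g(a) = C1 + Integral(a/cos(a), a)


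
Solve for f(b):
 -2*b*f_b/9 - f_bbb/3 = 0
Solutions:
 f(b) = C1 + Integral(C2*airyai(-2^(1/3)*3^(2/3)*b/3) + C3*airybi(-2^(1/3)*3^(2/3)*b/3), b)


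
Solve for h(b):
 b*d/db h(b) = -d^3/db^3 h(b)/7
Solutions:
 h(b) = C1 + Integral(C2*airyai(-7^(1/3)*b) + C3*airybi(-7^(1/3)*b), b)


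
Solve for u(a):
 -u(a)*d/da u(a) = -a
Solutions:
 u(a) = -sqrt(C1 + a^2)
 u(a) = sqrt(C1 + a^2)


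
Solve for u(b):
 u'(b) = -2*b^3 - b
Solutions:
 u(b) = C1 - b^4/2 - b^2/2


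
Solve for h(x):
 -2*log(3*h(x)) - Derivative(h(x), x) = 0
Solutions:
 Integral(1/(log(_y) + log(3)), (_y, h(x)))/2 = C1 - x


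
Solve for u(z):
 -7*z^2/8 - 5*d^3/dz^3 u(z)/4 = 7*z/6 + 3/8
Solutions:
 u(z) = C1 + C2*z + C3*z^2 - 7*z^5/600 - 7*z^4/180 - z^3/20


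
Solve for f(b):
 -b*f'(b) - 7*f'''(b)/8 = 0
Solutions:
 f(b) = C1 + Integral(C2*airyai(-2*7^(2/3)*b/7) + C3*airybi(-2*7^(2/3)*b/7), b)


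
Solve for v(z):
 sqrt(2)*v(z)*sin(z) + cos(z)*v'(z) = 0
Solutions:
 v(z) = C1*cos(z)^(sqrt(2))


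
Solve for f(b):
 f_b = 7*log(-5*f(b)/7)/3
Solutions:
 -3*Integral(1/(log(-_y) - log(7) + log(5)), (_y, f(b)))/7 = C1 - b


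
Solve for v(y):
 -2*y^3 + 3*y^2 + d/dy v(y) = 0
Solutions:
 v(y) = C1 + y^4/2 - y^3


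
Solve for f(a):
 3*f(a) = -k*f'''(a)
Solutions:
 f(a) = C1*exp(3^(1/3)*a*(-1/k)^(1/3)) + C2*exp(a*(-1/k)^(1/3)*(-3^(1/3) + 3^(5/6)*I)/2) + C3*exp(-a*(-1/k)^(1/3)*(3^(1/3) + 3^(5/6)*I)/2)


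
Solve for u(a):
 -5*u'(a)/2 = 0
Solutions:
 u(a) = C1


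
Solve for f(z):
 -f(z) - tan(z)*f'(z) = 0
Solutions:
 f(z) = C1/sin(z)


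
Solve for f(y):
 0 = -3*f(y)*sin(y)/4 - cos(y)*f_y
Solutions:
 f(y) = C1*cos(y)^(3/4)


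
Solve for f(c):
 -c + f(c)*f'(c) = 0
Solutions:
 f(c) = -sqrt(C1 + c^2)
 f(c) = sqrt(C1 + c^2)


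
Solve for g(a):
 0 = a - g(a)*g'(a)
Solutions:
 g(a) = -sqrt(C1 + a^2)
 g(a) = sqrt(C1 + a^2)


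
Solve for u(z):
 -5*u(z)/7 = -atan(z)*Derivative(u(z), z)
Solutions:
 u(z) = C1*exp(5*Integral(1/atan(z), z)/7)


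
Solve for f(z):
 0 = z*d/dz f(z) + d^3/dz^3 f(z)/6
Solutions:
 f(z) = C1 + Integral(C2*airyai(-6^(1/3)*z) + C3*airybi(-6^(1/3)*z), z)


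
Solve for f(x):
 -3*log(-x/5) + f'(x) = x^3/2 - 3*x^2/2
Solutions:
 f(x) = C1 + x^4/8 - x^3/2 + 3*x*log(-x) + 3*x*(-log(5) - 1)


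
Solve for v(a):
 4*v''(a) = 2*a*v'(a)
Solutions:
 v(a) = C1 + C2*erfi(a/2)


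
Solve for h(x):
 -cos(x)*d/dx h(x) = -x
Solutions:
 h(x) = C1 + Integral(x/cos(x), x)


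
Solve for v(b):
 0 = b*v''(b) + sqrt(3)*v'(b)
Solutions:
 v(b) = C1 + C2*b^(1 - sqrt(3))


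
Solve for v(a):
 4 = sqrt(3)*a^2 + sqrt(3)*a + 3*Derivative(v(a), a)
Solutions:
 v(a) = C1 - sqrt(3)*a^3/9 - sqrt(3)*a^2/6 + 4*a/3


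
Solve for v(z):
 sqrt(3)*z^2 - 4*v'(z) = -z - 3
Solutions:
 v(z) = C1 + sqrt(3)*z^3/12 + z^2/8 + 3*z/4


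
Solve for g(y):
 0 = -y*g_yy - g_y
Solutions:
 g(y) = C1 + C2*log(y)


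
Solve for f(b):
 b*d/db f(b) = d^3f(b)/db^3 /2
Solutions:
 f(b) = C1 + Integral(C2*airyai(2^(1/3)*b) + C3*airybi(2^(1/3)*b), b)


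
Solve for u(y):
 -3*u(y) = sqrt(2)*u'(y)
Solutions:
 u(y) = C1*exp(-3*sqrt(2)*y/2)


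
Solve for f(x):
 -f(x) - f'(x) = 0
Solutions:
 f(x) = C1*exp(-x)


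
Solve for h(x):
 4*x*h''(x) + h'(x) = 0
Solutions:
 h(x) = C1 + C2*x^(3/4)


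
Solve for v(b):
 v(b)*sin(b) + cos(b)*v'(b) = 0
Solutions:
 v(b) = C1*cos(b)


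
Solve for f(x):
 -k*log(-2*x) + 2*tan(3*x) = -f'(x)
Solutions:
 f(x) = C1 + k*x*(log(-x) - 1) + k*x*log(2) + 2*log(cos(3*x))/3


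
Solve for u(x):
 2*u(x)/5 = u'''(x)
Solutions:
 u(x) = C3*exp(2^(1/3)*5^(2/3)*x/5) + (C1*sin(2^(1/3)*sqrt(3)*5^(2/3)*x/10) + C2*cos(2^(1/3)*sqrt(3)*5^(2/3)*x/10))*exp(-2^(1/3)*5^(2/3)*x/10)


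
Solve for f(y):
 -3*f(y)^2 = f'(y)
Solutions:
 f(y) = 1/(C1 + 3*y)


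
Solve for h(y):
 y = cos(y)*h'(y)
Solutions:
 h(y) = C1 + Integral(y/cos(y), y)


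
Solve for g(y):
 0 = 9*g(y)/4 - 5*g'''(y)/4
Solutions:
 g(y) = C3*exp(15^(2/3)*y/5) + (C1*sin(3*3^(1/6)*5^(2/3)*y/10) + C2*cos(3*3^(1/6)*5^(2/3)*y/10))*exp(-15^(2/3)*y/10)


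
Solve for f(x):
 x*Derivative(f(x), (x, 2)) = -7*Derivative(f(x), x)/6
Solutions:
 f(x) = C1 + C2/x^(1/6)


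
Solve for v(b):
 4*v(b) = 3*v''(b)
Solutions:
 v(b) = C1*exp(-2*sqrt(3)*b/3) + C2*exp(2*sqrt(3)*b/3)


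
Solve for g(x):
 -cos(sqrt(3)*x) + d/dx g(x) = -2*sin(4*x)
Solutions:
 g(x) = C1 + sqrt(3)*sin(sqrt(3)*x)/3 + cos(4*x)/2


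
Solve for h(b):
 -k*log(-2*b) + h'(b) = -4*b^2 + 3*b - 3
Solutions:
 h(b) = C1 - 4*b^3/3 + 3*b^2/2 + b*k*log(-b) + b*(-k + k*log(2) - 3)


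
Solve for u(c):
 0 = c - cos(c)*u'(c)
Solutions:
 u(c) = C1 + Integral(c/cos(c), c)


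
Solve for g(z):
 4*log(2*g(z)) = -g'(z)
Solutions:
 Integral(1/(log(_y) + log(2)), (_y, g(z)))/4 = C1 - z


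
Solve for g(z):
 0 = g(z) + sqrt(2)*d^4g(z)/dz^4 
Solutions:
 g(z) = (C1*sin(2^(3/8)*z/2) + C2*cos(2^(3/8)*z/2))*exp(-2^(3/8)*z/2) + (C3*sin(2^(3/8)*z/2) + C4*cos(2^(3/8)*z/2))*exp(2^(3/8)*z/2)


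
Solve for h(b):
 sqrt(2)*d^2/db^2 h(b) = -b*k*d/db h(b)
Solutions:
 h(b) = Piecewise((-2^(3/4)*sqrt(pi)*C1*erf(2^(1/4)*b*sqrt(k)/2)/(2*sqrt(k)) - C2, (k > 0) | (k < 0)), (-C1*b - C2, True))


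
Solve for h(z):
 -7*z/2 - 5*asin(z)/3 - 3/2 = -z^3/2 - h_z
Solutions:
 h(z) = C1 - z^4/8 + 7*z^2/4 + 5*z*asin(z)/3 + 3*z/2 + 5*sqrt(1 - z^2)/3


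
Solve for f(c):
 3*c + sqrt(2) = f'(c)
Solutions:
 f(c) = C1 + 3*c^2/2 + sqrt(2)*c


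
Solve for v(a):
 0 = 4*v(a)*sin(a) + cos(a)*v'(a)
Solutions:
 v(a) = C1*cos(a)^4


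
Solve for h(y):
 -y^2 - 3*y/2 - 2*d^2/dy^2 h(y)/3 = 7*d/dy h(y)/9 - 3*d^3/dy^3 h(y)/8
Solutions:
 h(y) = C1 + C2*exp(2*y*(4 - sqrt(58))/9) + C3*exp(2*y*(4 + sqrt(58))/9) - 3*y^3/7 + 27*y^2/196 - 2025*y/1372


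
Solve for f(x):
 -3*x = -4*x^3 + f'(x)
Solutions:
 f(x) = C1 + x^4 - 3*x^2/2


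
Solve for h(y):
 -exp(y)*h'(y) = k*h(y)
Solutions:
 h(y) = C1*exp(k*exp(-y))


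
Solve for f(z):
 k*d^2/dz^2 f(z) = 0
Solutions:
 f(z) = C1 + C2*z


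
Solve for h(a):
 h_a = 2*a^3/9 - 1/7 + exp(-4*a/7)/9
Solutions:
 h(a) = C1 + a^4/18 - a/7 - 7*exp(-4*a/7)/36


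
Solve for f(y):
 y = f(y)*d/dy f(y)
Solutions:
 f(y) = -sqrt(C1 + y^2)
 f(y) = sqrt(C1 + y^2)


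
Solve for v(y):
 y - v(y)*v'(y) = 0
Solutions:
 v(y) = -sqrt(C1 + y^2)
 v(y) = sqrt(C1 + y^2)


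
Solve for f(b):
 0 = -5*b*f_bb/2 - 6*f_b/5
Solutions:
 f(b) = C1 + C2*b^(13/25)


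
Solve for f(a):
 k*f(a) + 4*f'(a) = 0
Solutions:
 f(a) = C1*exp(-a*k/4)


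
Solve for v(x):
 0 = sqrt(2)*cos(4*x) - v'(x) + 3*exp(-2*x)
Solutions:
 v(x) = C1 + sqrt(2)*sin(4*x)/4 - 3*exp(-2*x)/2


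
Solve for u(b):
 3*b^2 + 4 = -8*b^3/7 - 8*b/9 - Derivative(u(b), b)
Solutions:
 u(b) = C1 - 2*b^4/7 - b^3 - 4*b^2/9 - 4*b


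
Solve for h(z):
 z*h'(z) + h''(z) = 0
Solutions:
 h(z) = C1 + C2*erf(sqrt(2)*z/2)


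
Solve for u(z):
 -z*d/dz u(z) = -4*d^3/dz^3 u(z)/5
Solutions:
 u(z) = C1 + Integral(C2*airyai(10^(1/3)*z/2) + C3*airybi(10^(1/3)*z/2), z)


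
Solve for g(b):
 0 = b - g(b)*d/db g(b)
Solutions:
 g(b) = -sqrt(C1 + b^2)
 g(b) = sqrt(C1 + b^2)


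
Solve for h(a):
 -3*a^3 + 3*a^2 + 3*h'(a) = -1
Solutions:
 h(a) = C1 + a^4/4 - a^3/3 - a/3


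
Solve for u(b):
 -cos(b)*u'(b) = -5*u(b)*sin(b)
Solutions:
 u(b) = C1/cos(b)^5


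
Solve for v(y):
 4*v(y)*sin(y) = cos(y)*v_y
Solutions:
 v(y) = C1/cos(y)^4


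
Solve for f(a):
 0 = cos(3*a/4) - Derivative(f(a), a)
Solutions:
 f(a) = C1 + 4*sin(3*a/4)/3


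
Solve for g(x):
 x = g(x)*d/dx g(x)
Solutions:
 g(x) = -sqrt(C1 + x^2)
 g(x) = sqrt(C1 + x^2)


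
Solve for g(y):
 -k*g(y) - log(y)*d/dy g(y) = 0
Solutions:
 g(y) = C1*exp(-k*li(y))


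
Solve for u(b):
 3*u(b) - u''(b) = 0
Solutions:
 u(b) = C1*exp(-sqrt(3)*b) + C2*exp(sqrt(3)*b)


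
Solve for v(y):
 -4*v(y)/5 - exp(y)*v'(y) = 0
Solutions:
 v(y) = C1*exp(4*exp(-y)/5)


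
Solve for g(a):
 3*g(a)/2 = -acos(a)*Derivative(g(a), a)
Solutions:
 g(a) = C1*exp(-3*Integral(1/acos(a), a)/2)


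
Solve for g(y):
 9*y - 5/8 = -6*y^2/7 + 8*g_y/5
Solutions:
 g(y) = C1 + 5*y^3/28 + 45*y^2/16 - 25*y/64


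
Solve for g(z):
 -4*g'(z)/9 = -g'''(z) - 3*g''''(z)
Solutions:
 g(z) = C1 + C2*exp(-z*((6*sqrt(78) + 53)^(-1/3) + 2 + (6*sqrt(78) + 53)^(1/3))/18)*sin(sqrt(3)*z*(-(6*sqrt(78) + 53)^(1/3) + (6*sqrt(78) + 53)^(-1/3))/18) + C3*exp(-z*((6*sqrt(78) + 53)^(-1/3) + 2 + (6*sqrt(78) + 53)^(1/3))/18)*cos(sqrt(3)*z*(-(6*sqrt(78) + 53)^(1/3) + (6*sqrt(78) + 53)^(-1/3))/18) + C4*exp(z*(-1 + (6*sqrt(78) + 53)^(-1/3) + (6*sqrt(78) + 53)^(1/3))/9)


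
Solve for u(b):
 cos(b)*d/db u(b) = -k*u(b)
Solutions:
 u(b) = C1*exp(k*(log(sin(b) - 1) - log(sin(b) + 1))/2)


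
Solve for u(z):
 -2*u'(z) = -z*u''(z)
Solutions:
 u(z) = C1 + C2*z^3


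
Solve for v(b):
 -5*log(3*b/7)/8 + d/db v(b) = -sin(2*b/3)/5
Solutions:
 v(b) = C1 + 5*b*log(b)/8 - 5*b*log(7)/8 - 5*b/8 + 5*b*log(3)/8 + 3*cos(2*b/3)/10


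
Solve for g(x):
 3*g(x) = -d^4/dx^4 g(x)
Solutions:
 g(x) = (C1*sin(sqrt(2)*3^(1/4)*x/2) + C2*cos(sqrt(2)*3^(1/4)*x/2))*exp(-sqrt(2)*3^(1/4)*x/2) + (C3*sin(sqrt(2)*3^(1/4)*x/2) + C4*cos(sqrt(2)*3^(1/4)*x/2))*exp(sqrt(2)*3^(1/4)*x/2)


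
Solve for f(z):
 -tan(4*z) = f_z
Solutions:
 f(z) = C1 + log(cos(4*z))/4


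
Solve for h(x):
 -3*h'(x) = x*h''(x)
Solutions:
 h(x) = C1 + C2/x^2


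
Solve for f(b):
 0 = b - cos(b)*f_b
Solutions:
 f(b) = C1 + Integral(b/cos(b), b)


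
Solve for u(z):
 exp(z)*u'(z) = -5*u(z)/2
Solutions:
 u(z) = C1*exp(5*exp(-z)/2)


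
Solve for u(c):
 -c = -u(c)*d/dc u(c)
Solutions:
 u(c) = -sqrt(C1 + c^2)
 u(c) = sqrt(C1 + c^2)


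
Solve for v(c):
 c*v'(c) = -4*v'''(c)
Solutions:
 v(c) = C1 + Integral(C2*airyai(-2^(1/3)*c/2) + C3*airybi(-2^(1/3)*c/2), c)


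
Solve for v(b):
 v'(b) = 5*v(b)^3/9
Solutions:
 v(b) = -3*sqrt(2)*sqrt(-1/(C1 + 5*b))/2
 v(b) = 3*sqrt(2)*sqrt(-1/(C1 + 5*b))/2


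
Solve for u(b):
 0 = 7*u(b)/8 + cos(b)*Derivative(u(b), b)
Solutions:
 u(b) = C1*(sin(b) - 1)^(7/16)/(sin(b) + 1)^(7/16)


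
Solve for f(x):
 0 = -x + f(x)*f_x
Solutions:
 f(x) = -sqrt(C1 + x^2)
 f(x) = sqrt(C1 + x^2)


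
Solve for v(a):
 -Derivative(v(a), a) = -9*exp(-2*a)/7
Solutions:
 v(a) = C1 - 9*exp(-2*a)/14


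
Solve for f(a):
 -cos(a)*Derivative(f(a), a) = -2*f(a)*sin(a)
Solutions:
 f(a) = C1/cos(a)^2


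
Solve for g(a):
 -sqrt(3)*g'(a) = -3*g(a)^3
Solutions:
 g(a) = -sqrt(2)*sqrt(-1/(C1 + sqrt(3)*a))/2
 g(a) = sqrt(2)*sqrt(-1/(C1 + sqrt(3)*a))/2


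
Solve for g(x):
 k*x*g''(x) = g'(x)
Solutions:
 g(x) = C1 + x^(((re(k) + 1)*re(k) + im(k)^2)/(re(k)^2 + im(k)^2))*(C2*sin(log(x)*Abs(im(k))/(re(k)^2 + im(k)^2)) + C3*cos(log(x)*im(k)/(re(k)^2 + im(k)^2)))


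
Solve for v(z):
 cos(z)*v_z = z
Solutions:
 v(z) = C1 + Integral(z/cos(z), z)


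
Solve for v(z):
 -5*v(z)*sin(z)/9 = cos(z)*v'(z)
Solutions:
 v(z) = C1*cos(z)^(5/9)


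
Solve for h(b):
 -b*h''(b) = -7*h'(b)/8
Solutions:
 h(b) = C1 + C2*b^(15/8)


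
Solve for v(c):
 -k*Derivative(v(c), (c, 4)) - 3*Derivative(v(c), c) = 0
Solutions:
 v(c) = C1 + C2*exp(3^(1/3)*c*(-1/k)^(1/3)) + C3*exp(c*(-1/k)^(1/3)*(-3^(1/3) + 3^(5/6)*I)/2) + C4*exp(-c*(-1/k)^(1/3)*(3^(1/3) + 3^(5/6)*I)/2)


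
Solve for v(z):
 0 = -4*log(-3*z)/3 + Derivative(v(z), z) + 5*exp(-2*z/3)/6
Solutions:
 v(z) = C1 + 4*z*log(-z)/3 + 4*z*(-1 + log(3))/3 + 5*exp(-2*z/3)/4


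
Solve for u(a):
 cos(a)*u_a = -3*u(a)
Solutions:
 u(a) = C1*(sin(a) - 1)^(3/2)/(sin(a) + 1)^(3/2)


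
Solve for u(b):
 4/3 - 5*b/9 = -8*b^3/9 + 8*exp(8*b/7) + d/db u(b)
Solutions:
 u(b) = C1 + 2*b^4/9 - 5*b^2/18 + 4*b/3 - 7*exp(8*b/7)


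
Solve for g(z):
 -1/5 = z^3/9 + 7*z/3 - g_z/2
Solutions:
 g(z) = C1 + z^4/18 + 7*z^2/3 + 2*z/5


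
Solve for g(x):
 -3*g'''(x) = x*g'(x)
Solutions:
 g(x) = C1 + Integral(C2*airyai(-3^(2/3)*x/3) + C3*airybi(-3^(2/3)*x/3), x)


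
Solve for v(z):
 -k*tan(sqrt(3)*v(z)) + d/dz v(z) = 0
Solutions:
 v(z) = sqrt(3)*(pi - asin(C1*exp(sqrt(3)*k*z)))/3
 v(z) = sqrt(3)*asin(C1*exp(sqrt(3)*k*z))/3


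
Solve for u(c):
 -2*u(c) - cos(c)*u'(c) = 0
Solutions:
 u(c) = C1*(sin(c) - 1)/(sin(c) + 1)


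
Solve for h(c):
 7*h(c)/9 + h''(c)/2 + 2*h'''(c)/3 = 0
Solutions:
 h(c) = C1*exp(c*(-6 + 3*3^(1/3)/(4*sqrt(826) + 115)^(1/3) + 3^(2/3)*(4*sqrt(826) + 115)^(1/3))/24)*sin(3^(1/6)*c*(-(4*sqrt(826) + 115)^(1/3) + 3^(2/3)/(4*sqrt(826) + 115)^(1/3))/8) + C2*exp(c*(-6 + 3*3^(1/3)/(4*sqrt(826) + 115)^(1/3) + 3^(2/3)*(4*sqrt(826) + 115)^(1/3))/24)*cos(3^(1/6)*c*(-(4*sqrt(826) + 115)^(1/3) + 3^(2/3)/(4*sqrt(826) + 115)^(1/3))/8) + C3*exp(-c*(3*3^(1/3)/(4*sqrt(826) + 115)^(1/3) + 3 + 3^(2/3)*(4*sqrt(826) + 115)^(1/3))/12)


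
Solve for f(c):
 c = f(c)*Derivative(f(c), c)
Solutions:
 f(c) = -sqrt(C1 + c^2)
 f(c) = sqrt(C1 + c^2)


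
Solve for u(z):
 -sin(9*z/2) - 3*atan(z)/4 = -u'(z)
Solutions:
 u(z) = C1 + 3*z*atan(z)/4 - 3*log(z^2 + 1)/8 - 2*cos(9*z/2)/9


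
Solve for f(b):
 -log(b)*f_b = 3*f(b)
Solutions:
 f(b) = C1*exp(-3*li(b))


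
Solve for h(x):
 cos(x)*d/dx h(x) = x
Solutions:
 h(x) = C1 + Integral(x/cos(x), x)


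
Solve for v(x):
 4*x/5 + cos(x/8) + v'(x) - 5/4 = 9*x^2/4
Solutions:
 v(x) = C1 + 3*x^3/4 - 2*x^2/5 + 5*x/4 - 8*sin(x/8)


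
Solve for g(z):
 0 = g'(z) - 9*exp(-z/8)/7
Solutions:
 g(z) = C1 - 72*exp(-z/8)/7


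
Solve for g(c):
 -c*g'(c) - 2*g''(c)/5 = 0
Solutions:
 g(c) = C1 + C2*erf(sqrt(5)*c/2)


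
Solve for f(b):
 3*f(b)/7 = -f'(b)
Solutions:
 f(b) = C1*exp(-3*b/7)


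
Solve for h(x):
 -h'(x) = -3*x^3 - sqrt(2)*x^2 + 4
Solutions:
 h(x) = C1 + 3*x^4/4 + sqrt(2)*x^3/3 - 4*x


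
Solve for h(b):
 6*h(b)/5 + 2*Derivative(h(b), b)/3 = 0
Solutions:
 h(b) = C1*exp(-9*b/5)


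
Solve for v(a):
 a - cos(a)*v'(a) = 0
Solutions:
 v(a) = C1 + Integral(a/cos(a), a)


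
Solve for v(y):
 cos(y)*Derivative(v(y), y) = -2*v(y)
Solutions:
 v(y) = C1*(sin(y) - 1)/(sin(y) + 1)


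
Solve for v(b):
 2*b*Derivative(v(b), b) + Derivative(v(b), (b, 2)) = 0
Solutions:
 v(b) = C1 + C2*erf(b)


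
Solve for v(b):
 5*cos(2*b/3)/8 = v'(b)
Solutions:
 v(b) = C1 + 15*sin(2*b/3)/16


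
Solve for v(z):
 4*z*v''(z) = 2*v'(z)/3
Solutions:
 v(z) = C1 + C2*z^(7/6)


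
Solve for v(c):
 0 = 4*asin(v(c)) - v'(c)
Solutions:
 Integral(1/asin(_y), (_y, v(c))) = C1 + 4*c


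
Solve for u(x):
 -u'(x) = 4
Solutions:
 u(x) = C1 - 4*x


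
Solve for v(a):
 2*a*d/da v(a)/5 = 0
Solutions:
 v(a) = C1


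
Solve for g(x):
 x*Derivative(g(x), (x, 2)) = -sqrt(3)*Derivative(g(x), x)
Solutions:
 g(x) = C1 + C2*x^(1 - sqrt(3))


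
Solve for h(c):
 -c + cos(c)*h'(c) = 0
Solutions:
 h(c) = C1 + Integral(c/cos(c), c)


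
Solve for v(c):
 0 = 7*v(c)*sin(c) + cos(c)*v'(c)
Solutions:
 v(c) = C1*cos(c)^7


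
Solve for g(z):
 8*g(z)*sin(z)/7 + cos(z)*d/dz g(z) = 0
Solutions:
 g(z) = C1*cos(z)^(8/7)


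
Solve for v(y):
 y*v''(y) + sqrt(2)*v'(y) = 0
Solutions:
 v(y) = C1 + C2*y^(1 - sqrt(2))


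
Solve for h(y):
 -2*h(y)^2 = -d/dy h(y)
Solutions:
 h(y) = -1/(C1 + 2*y)


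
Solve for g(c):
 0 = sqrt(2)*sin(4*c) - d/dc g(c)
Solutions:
 g(c) = C1 - sqrt(2)*cos(4*c)/4


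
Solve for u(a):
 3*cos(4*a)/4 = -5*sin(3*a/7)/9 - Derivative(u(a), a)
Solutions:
 u(a) = C1 - 3*sin(4*a)/16 + 35*cos(3*a/7)/27


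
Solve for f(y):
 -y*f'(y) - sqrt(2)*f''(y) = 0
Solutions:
 f(y) = C1 + C2*erf(2^(1/4)*y/2)


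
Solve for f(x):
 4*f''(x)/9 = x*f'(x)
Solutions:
 f(x) = C1 + C2*erfi(3*sqrt(2)*x/4)


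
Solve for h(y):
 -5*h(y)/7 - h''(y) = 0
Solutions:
 h(y) = C1*sin(sqrt(35)*y/7) + C2*cos(sqrt(35)*y/7)


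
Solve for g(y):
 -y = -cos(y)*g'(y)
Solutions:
 g(y) = C1 + Integral(y/cos(y), y)


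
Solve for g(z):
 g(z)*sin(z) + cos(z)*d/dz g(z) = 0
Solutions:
 g(z) = C1*cos(z)


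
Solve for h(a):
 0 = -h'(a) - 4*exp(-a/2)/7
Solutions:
 h(a) = C1 + 8*exp(-a/2)/7


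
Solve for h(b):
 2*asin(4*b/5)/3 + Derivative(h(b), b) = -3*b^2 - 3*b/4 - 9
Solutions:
 h(b) = C1 - b^3 - 3*b^2/8 - 2*b*asin(4*b/5)/3 - 9*b - sqrt(25 - 16*b^2)/6


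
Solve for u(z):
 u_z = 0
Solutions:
 u(z) = C1


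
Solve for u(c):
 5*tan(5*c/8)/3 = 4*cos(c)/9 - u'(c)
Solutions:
 u(c) = C1 + 8*log(cos(5*c/8))/3 + 4*sin(c)/9


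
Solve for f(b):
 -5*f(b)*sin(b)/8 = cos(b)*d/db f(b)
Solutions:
 f(b) = C1*cos(b)^(5/8)


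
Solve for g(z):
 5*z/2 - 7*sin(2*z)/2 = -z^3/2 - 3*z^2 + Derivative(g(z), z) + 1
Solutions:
 g(z) = C1 + z^4/8 + z^3 + 5*z^2/4 - z + 7*cos(2*z)/4


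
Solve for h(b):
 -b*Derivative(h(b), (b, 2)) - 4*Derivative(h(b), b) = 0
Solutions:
 h(b) = C1 + C2/b^3


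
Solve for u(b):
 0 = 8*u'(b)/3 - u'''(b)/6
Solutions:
 u(b) = C1 + C2*exp(-4*b) + C3*exp(4*b)


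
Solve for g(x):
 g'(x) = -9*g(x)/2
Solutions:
 g(x) = C1*exp(-9*x/2)


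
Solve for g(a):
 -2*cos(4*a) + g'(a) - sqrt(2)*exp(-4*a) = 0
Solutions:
 g(a) = C1 + sin(4*a)/2 - sqrt(2)*exp(-4*a)/4


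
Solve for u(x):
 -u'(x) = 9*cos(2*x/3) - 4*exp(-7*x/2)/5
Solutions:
 u(x) = C1 - 27*sin(2*x/3)/2 - 8*exp(-7*x/2)/35


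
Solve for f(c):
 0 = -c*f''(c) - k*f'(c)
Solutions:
 f(c) = C1 + c^(1 - re(k))*(C2*sin(log(c)*Abs(im(k))) + C3*cos(log(c)*im(k)))


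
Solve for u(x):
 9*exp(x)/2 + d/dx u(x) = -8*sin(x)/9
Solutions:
 u(x) = C1 - 9*exp(x)/2 + 8*cos(x)/9


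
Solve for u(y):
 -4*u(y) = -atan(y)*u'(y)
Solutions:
 u(y) = C1*exp(4*Integral(1/atan(y), y))


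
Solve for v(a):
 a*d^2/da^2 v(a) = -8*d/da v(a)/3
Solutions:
 v(a) = C1 + C2/a^(5/3)


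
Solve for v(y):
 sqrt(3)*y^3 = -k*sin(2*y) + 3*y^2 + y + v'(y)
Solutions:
 v(y) = C1 - k*cos(2*y)/2 + sqrt(3)*y^4/4 - y^3 - y^2/2


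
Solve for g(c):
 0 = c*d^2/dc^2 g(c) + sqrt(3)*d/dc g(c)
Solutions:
 g(c) = C1 + C2*c^(1 - sqrt(3))


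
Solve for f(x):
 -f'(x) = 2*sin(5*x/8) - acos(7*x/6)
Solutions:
 f(x) = C1 + x*acos(7*x/6) - sqrt(36 - 49*x^2)/7 + 16*cos(5*x/8)/5


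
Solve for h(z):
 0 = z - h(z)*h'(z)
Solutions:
 h(z) = -sqrt(C1 + z^2)
 h(z) = sqrt(C1 + z^2)


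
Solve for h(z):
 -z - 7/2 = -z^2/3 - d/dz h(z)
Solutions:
 h(z) = C1 - z^3/9 + z^2/2 + 7*z/2


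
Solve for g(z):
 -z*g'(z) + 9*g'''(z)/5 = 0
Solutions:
 g(z) = C1 + Integral(C2*airyai(15^(1/3)*z/3) + C3*airybi(15^(1/3)*z/3), z)


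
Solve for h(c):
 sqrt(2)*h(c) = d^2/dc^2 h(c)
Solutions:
 h(c) = C1*exp(-2^(1/4)*c) + C2*exp(2^(1/4)*c)


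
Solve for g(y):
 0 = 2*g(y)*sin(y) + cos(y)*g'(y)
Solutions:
 g(y) = C1*cos(y)^2


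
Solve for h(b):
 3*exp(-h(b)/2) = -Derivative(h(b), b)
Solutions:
 h(b) = 2*log(C1 - 3*b/2)


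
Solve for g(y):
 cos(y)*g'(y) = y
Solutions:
 g(y) = C1 + Integral(y/cos(y), y)


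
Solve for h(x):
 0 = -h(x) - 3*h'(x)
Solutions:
 h(x) = C1*exp(-x/3)


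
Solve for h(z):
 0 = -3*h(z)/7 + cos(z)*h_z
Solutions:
 h(z) = C1*(sin(z) + 1)^(3/14)/(sin(z) - 1)^(3/14)


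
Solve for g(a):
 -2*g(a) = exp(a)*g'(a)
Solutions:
 g(a) = C1*exp(2*exp(-a))


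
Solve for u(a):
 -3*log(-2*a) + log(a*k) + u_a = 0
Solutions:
 u(a) = C1 + a*(-log(-k) - 2 + 3*log(2)) + 2*a*log(-a)


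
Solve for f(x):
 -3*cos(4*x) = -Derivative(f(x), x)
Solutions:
 f(x) = C1 + 3*sin(4*x)/4


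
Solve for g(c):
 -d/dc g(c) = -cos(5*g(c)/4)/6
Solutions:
 -c/6 - 2*log(sin(5*g(c)/4) - 1)/5 + 2*log(sin(5*g(c)/4) + 1)/5 = C1


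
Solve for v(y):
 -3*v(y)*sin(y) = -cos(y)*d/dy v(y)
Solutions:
 v(y) = C1/cos(y)^3


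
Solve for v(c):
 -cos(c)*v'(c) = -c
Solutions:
 v(c) = C1 + Integral(c/cos(c), c)


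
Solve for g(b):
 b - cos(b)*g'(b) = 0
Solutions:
 g(b) = C1 + Integral(b/cos(b), b)


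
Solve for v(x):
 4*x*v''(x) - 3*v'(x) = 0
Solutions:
 v(x) = C1 + C2*x^(7/4)


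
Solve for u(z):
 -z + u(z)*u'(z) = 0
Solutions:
 u(z) = -sqrt(C1 + z^2)
 u(z) = sqrt(C1 + z^2)


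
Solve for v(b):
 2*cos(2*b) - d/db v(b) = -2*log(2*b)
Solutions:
 v(b) = C1 + 2*b*log(b) - 2*b + 2*b*log(2) + sin(2*b)


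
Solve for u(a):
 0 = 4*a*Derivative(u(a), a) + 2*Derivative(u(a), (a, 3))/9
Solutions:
 u(a) = C1 + Integral(C2*airyai(-18^(1/3)*a) + C3*airybi(-18^(1/3)*a), a)


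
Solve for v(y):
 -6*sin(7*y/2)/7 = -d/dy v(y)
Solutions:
 v(y) = C1 - 12*cos(7*y/2)/49


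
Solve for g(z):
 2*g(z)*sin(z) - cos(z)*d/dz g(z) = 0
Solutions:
 g(z) = C1/cos(z)^2


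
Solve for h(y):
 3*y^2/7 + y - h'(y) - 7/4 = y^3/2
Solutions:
 h(y) = C1 - y^4/8 + y^3/7 + y^2/2 - 7*y/4


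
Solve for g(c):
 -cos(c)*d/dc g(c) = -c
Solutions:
 g(c) = C1 + Integral(c/cos(c), c)


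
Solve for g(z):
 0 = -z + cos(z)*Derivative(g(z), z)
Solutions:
 g(z) = C1 + Integral(z/cos(z), z)


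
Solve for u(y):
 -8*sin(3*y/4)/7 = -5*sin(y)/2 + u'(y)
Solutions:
 u(y) = C1 + 32*cos(3*y/4)/21 - 5*cos(y)/2


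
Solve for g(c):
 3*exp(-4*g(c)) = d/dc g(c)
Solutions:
 g(c) = log(-I*(C1 + 12*c)^(1/4))
 g(c) = log(I*(C1 + 12*c)^(1/4))
 g(c) = log(-(C1 + 12*c)^(1/4))
 g(c) = log(C1 + 12*c)/4


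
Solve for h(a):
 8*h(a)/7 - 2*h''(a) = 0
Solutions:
 h(a) = C1*exp(-2*sqrt(7)*a/7) + C2*exp(2*sqrt(7)*a/7)


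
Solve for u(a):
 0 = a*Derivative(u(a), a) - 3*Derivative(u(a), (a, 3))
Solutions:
 u(a) = C1 + Integral(C2*airyai(3^(2/3)*a/3) + C3*airybi(3^(2/3)*a/3), a)


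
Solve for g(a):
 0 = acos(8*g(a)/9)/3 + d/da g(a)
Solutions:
 Integral(1/acos(8*_y/9), (_y, g(a))) = C1 - a/3


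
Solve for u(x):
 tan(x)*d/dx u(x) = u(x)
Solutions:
 u(x) = C1*sin(x)


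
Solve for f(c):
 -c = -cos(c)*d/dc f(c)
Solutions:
 f(c) = C1 + Integral(c/cos(c), c)


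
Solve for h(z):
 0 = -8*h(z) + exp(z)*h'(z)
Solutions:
 h(z) = C1*exp(-8*exp(-z))


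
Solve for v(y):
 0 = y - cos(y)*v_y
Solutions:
 v(y) = C1 + Integral(y/cos(y), y)


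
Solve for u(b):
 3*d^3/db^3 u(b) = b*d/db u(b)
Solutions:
 u(b) = C1 + Integral(C2*airyai(3^(2/3)*b/3) + C3*airybi(3^(2/3)*b/3), b)


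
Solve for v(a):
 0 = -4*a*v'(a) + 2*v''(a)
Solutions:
 v(a) = C1 + C2*erfi(a)


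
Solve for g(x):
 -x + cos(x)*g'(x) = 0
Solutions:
 g(x) = C1 + Integral(x/cos(x), x)


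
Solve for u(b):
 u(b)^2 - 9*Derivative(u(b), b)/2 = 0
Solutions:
 u(b) = -9/(C1 + 2*b)


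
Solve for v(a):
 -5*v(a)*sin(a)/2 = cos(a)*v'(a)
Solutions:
 v(a) = C1*cos(a)^(5/2)


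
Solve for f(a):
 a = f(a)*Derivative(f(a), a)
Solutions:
 f(a) = -sqrt(C1 + a^2)
 f(a) = sqrt(C1 + a^2)


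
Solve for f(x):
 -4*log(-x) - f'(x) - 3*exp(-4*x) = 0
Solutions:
 f(x) = C1 - 4*x*log(-x) + 4*x + 3*exp(-4*x)/4


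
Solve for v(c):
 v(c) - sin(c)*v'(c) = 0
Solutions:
 v(c) = C1*sqrt(cos(c) - 1)/sqrt(cos(c) + 1)


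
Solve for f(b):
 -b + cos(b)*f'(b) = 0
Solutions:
 f(b) = C1 + Integral(b/cos(b), b)


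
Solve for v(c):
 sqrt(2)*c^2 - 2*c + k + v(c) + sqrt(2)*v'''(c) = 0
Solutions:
 v(c) = C3*exp(-2^(5/6)*c/2) - sqrt(2)*c^2 + 2*c - k + (C1*sin(2^(5/6)*sqrt(3)*c/4) + C2*cos(2^(5/6)*sqrt(3)*c/4))*exp(2^(5/6)*c/4)


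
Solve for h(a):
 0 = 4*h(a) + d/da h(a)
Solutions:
 h(a) = C1*exp(-4*a)


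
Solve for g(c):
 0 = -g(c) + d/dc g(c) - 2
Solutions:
 g(c) = C1*exp(c) - 2


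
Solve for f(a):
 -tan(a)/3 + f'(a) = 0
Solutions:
 f(a) = C1 - log(cos(a))/3


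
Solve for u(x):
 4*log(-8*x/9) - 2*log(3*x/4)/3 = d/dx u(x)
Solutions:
 u(x) = C1 + 10*x*log(x)/3 + x*(-9*log(3) - 10/3 + log(6)/3 + 13*log(2) + 4*I*pi)


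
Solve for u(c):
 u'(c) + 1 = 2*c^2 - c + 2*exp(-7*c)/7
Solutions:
 u(c) = C1 + 2*c^3/3 - c^2/2 - c - 2*exp(-7*c)/49


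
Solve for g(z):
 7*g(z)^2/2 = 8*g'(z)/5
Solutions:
 g(z) = -16/(C1 + 35*z)


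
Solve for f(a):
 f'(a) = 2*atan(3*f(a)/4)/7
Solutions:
 Integral(1/atan(3*_y/4), (_y, f(a))) = C1 + 2*a/7


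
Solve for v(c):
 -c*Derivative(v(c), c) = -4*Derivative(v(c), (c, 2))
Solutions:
 v(c) = C1 + C2*erfi(sqrt(2)*c/4)


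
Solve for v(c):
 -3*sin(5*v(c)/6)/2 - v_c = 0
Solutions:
 3*c/2 + 3*log(cos(5*v(c)/6) - 1)/5 - 3*log(cos(5*v(c)/6) + 1)/5 = C1


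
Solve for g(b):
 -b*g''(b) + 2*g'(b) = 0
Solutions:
 g(b) = C1 + C2*b^3


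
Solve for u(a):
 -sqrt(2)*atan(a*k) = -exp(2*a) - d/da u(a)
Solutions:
 u(a) = C1 + sqrt(2)*Piecewise((a*atan(a*k) - log(a^2*k^2 + 1)/(2*k), Ne(k, 0)), (0, True)) - exp(2*a)/2


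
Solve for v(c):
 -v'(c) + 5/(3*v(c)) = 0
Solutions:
 v(c) = -sqrt(C1 + 30*c)/3
 v(c) = sqrt(C1 + 30*c)/3


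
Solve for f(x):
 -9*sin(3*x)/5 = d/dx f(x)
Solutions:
 f(x) = C1 + 3*cos(3*x)/5


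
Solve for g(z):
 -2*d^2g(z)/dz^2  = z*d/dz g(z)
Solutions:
 g(z) = C1 + C2*erf(z/2)


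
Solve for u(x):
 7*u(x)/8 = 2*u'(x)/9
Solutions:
 u(x) = C1*exp(63*x/16)


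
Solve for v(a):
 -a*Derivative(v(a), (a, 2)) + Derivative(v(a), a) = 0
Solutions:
 v(a) = C1 + C2*a^2


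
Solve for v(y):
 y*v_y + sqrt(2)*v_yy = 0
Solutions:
 v(y) = C1 + C2*erf(2^(1/4)*y/2)


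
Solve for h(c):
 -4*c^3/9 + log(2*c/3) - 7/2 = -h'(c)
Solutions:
 h(c) = C1 + c^4/9 - c*log(c) + c*log(3/2) + 9*c/2


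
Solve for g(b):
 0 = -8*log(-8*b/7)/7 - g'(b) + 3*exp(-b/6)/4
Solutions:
 g(b) = C1 - 8*b*log(-b)/7 + 8*b*(-3*log(2) + 1 + log(7))/7 - 9*exp(-b/6)/2


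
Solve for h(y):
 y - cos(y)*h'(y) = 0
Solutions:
 h(y) = C1 + Integral(y/cos(y), y)


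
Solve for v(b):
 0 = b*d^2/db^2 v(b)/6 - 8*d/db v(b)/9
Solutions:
 v(b) = C1 + C2*b^(19/3)


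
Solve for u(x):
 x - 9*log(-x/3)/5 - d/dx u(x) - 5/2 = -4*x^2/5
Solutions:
 u(x) = C1 + 4*x^3/15 + x^2/2 - 9*x*log(-x)/5 + x*(-7 + 18*log(3))/10


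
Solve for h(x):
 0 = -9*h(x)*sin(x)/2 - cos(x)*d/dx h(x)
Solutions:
 h(x) = C1*cos(x)^(9/2)


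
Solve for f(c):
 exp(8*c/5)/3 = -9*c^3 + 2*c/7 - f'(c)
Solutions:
 f(c) = C1 - 9*c^4/4 + c^2/7 - 5*exp(8*c/5)/24


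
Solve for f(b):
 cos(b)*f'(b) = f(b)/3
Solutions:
 f(b) = C1*(sin(b) + 1)^(1/6)/(sin(b) - 1)^(1/6)


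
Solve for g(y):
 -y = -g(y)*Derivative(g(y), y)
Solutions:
 g(y) = -sqrt(C1 + y^2)
 g(y) = sqrt(C1 + y^2)


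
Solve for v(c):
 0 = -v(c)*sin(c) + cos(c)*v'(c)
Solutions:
 v(c) = C1/cos(c)


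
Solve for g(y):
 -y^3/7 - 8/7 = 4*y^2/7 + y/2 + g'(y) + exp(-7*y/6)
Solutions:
 g(y) = C1 - y^4/28 - 4*y^3/21 - y^2/4 - 8*y/7 + 6*exp(-7*y/6)/7


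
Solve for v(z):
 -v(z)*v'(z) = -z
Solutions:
 v(z) = -sqrt(C1 + z^2)
 v(z) = sqrt(C1 + z^2)


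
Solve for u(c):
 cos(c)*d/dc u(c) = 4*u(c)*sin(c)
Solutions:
 u(c) = C1/cos(c)^4


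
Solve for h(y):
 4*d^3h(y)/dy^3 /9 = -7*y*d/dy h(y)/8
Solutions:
 h(y) = C1 + Integral(C2*airyai(-126^(1/3)*y/4) + C3*airybi(-126^(1/3)*y/4), y)


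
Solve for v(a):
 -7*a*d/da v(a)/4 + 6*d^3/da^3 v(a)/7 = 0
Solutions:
 v(a) = C1 + Integral(C2*airyai(21^(2/3)*a/6) + C3*airybi(21^(2/3)*a/6), a)


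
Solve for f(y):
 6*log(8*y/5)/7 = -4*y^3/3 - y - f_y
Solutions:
 f(y) = C1 - y^4/3 - y^2/2 - 6*y*log(y)/7 - 18*y*log(2)/7 + 6*y/7 + 6*y*log(5)/7


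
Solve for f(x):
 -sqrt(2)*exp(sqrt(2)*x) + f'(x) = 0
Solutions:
 f(x) = C1 + exp(sqrt(2)*x)


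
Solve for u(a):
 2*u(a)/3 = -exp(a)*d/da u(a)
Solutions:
 u(a) = C1*exp(2*exp(-a)/3)


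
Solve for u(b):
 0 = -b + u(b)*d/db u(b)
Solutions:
 u(b) = -sqrt(C1 + b^2)
 u(b) = sqrt(C1 + b^2)


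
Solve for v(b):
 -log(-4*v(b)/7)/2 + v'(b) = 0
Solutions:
 -2*Integral(1/(log(-_y) - log(7) + 2*log(2)), (_y, v(b))) = C1 - b


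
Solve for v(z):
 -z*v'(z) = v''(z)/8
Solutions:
 v(z) = C1 + C2*erf(2*z)


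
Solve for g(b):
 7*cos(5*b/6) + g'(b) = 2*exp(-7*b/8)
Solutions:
 g(b) = C1 - 42*sin(5*b/6)/5 - 16*exp(-7*b/8)/7


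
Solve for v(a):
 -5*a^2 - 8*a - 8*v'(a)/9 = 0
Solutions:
 v(a) = C1 - 15*a^3/8 - 9*a^2/2


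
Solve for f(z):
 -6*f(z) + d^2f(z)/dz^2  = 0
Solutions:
 f(z) = C1*exp(-sqrt(6)*z) + C2*exp(sqrt(6)*z)


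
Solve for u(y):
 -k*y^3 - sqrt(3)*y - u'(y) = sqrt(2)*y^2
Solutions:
 u(y) = C1 - k*y^4/4 - sqrt(2)*y^3/3 - sqrt(3)*y^2/2


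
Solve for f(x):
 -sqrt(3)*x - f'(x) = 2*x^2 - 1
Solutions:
 f(x) = C1 - 2*x^3/3 - sqrt(3)*x^2/2 + x


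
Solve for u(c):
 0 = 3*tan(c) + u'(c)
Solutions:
 u(c) = C1 + 3*log(cos(c))


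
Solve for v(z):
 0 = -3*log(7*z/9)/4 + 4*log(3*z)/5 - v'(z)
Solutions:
 v(z) = C1 + z*log(z)/20 - 3*z*log(7)/4 - z/20 + 23*z*log(3)/10


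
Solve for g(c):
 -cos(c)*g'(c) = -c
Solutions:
 g(c) = C1 + Integral(c/cos(c), c)


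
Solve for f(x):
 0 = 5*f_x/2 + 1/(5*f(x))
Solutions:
 f(x) = -sqrt(C1 - 4*x)/5
 f(x) = sqrt(C1 - 4*x)/5


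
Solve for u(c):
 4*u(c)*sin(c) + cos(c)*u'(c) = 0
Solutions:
 u(c) = C1*cos(c)^4


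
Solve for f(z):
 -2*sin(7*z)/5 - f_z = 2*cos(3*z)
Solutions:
 f(z) = C1 - 2*sin(3*z)/3 + 2*cos(7*z)/35


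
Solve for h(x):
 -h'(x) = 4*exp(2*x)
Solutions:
 h(x) = C1 - 2*exp(2*x)


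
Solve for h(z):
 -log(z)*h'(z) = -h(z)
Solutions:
 h(z) = C1*exp(li(z))


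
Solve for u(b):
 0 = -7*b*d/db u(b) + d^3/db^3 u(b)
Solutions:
 u(b) = C1 + Integral(C2*airyai(7^(1/3)*b) + C3*airybi(7^(1/3)*b), b)


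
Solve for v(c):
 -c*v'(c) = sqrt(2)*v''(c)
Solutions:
 v(c) = C1 + C2*erf(2^(1/4)*c/2)
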